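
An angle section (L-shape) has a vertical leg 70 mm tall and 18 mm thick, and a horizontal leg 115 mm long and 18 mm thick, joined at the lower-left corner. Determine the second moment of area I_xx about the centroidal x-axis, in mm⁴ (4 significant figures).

I_xx ≈ 1.056 × 10⁶ mm⁴

Treat the section as a set of non-overlapping primitives; coordinates are from the bounding-box lower-left.
Vertical leg: 18 × 70, A = 1 260 mm², y = 35 mm, Ī = 514 500 mm⁴.
Horizontal leg (remainder): 97 × 18, A = 1 746 mm², y = 9 mm, Ī = 47 142 mm⁴.
Centroid: ȳ = ΣA·y / ΣA = 19.8982 mm.
Transfer each piece to the centroidal x-axis using Ī + A·d² with d = y − 19.8982:
  vertical leg: d = 15.1018 mm → contributes +801 861 mm⁴
  horizontal leg (remainder): d = -10.8982 mm → contributes +254 516 mm⁴
Total I = 1 056 377 mm⁴.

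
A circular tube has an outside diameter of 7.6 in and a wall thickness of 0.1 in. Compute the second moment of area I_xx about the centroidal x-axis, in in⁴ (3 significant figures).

I_xx ≈ 16.6 in⁴

Treat the section as a set of non-overlapping primitives; coordinates are from the bounding-box lower-left.
Outer circle: ⌀7.6, A = 45.365 in², y = 3.8 in, Ī = 163.77 in⁴.
Bore (subtracted): ⌀7.4, A = 43.008 in², y = 3.8 in, Ī = 147.2 in⁴.
By symmetry the centroid is at mid-height, ȳ = 3.8 in.
All pieces are centred on the centroidal x-axis, so I = ΣĪ (holes subtracted) = 16.57 in⁴.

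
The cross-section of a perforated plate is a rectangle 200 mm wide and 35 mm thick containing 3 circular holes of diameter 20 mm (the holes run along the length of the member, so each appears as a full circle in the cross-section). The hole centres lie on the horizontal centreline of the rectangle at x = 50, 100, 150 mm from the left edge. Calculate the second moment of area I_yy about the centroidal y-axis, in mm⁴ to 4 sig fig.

Treat the section as a set of non-overlapping primitives; coordinates are from the bounding-box lower-left.
Plate: 200 × 35, A = 7 000 mm², x = 100 mm, Ī = 23 333 333 mm⁴.
Hole 1 (subtracted): ⌀20, A = 314.159 mm², x = 50 mm, Ī = 7853.98 mm⁴.
Hole 2 (subtracted): ⌀20, A = 314.159 mm², x = 100 mm, Ī = 7853.98 mm⁴.
Hole 3 (subtracted): ⌀20, A = 314.159 mm², x = 150 mm, Ī = 7853.98 mm⁴.
By symmetry the centroid is at mid-width, x̄ = 100 mm.
Transfer each piece to the centroidal y-axis using Ī + A·d² with d = x − 100:
  plate: d = 0 mm → contributes +23 333 333 mm⁴
  hole 1: d = -50 mm → contributes −793 252 mm⁴
  hole 2: d = 0 mm → contributes −7853.98 mm⁴
  hole 3: d = 50 mm → contributes −793 252 mm⁴
Total I = 21 738 975 mm⁴.

I_yy ≈ 2.174 × 10⁷ mm⁴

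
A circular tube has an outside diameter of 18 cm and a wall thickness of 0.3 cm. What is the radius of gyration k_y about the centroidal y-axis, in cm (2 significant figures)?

Decompose the section into non-overlapping parts with the origin at the bottom-left of its bounding rectangle.
Outer circle: ⌀18, A = 254.5 cm², x = 9 cm, Ī = 5 153 cm⁴.
Bore (subtracted): ⌀17.4, A = 237.8 cm², x = 9 cm, Ī = 4 500 cm⁴.
By symmetry the centroid is at mid-width, x̄ = 9 cm.
All pieces are centred on the centroidal y-axis, so I = ΣĪ (holes subtracted) = 653.5 cm⁴.
Radius of gyration: k = √(I/A) = √(653.5 / 16.68) = 6.259 cm.

k_y ≈ 6.3 cm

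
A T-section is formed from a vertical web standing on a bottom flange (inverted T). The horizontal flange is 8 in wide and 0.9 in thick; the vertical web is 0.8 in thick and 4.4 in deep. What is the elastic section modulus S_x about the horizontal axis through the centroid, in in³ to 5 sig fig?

S_x ≈ 5.7207 in³

Break the section into simple shapes (no overlaps), measuring from the bottom-left corner of the bounding box.
Flange: 8 × 0.9, A = 7.2 in², y = 0.45 in, Ī = 0.486 in⁴.
Web: 0.8 × 4.4, A = 3.52 in², y = 3.1 in, Ī = 5.678933 in⁴.
Centroid: ȳ = ΣA·y / ΣA = 1.320149 in.
Transfer each piece to the horizontal axis through the centroid using Ī + A·d² with d = y − 1.320149:
  flange: d = -0.8701493 in → contributes +5.93755 in⁴
  web: d = 1.779851 in → contributes +16.82983 in⁴
Total I = 22.76738 in⁴.
Extreme fibre distance c = 3.979851 in; S = I/c = 5.720662 in³.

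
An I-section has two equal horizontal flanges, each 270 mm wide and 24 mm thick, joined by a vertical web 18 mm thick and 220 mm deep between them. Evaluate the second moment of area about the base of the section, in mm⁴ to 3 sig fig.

I_base ≈ 5.13 × 10⁸ mm⁴

Decompose the section into non-overlapping parts with the origin at the bottom-left of its bounding rectangle.
Bottom flange: 270 × 24, A = 6 480 mm², y = 12 mm, Ī = 311 040 mm⁴.
Web: 18 × 220, A = 3 960 mm², y = 134 mm, Ī = 15 972 000 mm⁴.
Top flange: 270 × 24, A = 6 480 mm², y = 256 mm, Ī = 311 040 mm⁴.
Transfer each piece to the bottom edge using Ī + A·d² with d = y − 0:
  bottom flange: d = 12 mm → contributes +1 244 160 mm⁴
  web: d = 134 mm → contributes +87 077 760 mm⁴
  top flange: d = 256 mm → contributes +424 984 320 mm⁴
Total I = 513 306 240 mm⁴.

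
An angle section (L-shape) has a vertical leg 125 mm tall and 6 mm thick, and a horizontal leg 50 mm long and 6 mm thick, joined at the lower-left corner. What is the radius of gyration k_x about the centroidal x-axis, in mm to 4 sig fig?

k_x ≈ 40.57 mm

Decompose the section into non-overlapping parts with the origin at the bottom-left of its bounding rectangle.
Vertical leg: 6 × 125, A = 750 mm², y = 62.5 mm, Ī = 976 563 mm⁴.
Horizontal leg (remainder): 44 × 6, A = 264 mm², y = 3 mm, Ī = 792 mm⁴.
Centroid: ȳ = ΣA·y / ΣA = 47.0089 mm.
Transfer each piece to the centroidal x-axis using Ī + A·d² with d = y − 47.0089:
  vertical leg: d = 15.4911 mm → contributes +1 156 544 mm⁴
  horizontal leg (remainder): d = -44.0089 mm → contributes +512 102 mm⁴
Total I = 1 668 646 mm⁴.
Radius of gyration: k = √(I/A) = √(1 668 646 / 1 014) = 40.5661 mm.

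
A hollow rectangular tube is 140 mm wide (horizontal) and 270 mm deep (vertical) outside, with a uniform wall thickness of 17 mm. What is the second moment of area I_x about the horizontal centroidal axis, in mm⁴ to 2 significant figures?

Decompose the section into non-overlapping parts with the origin at the bottom-left of its bounding rectangle.
Outer rectangle: 140 × 270, A = 37 800 mm², y = 135 mm, Ī = 229 635 000 mm⁴.
Inner void (subtracted): 106 × 236, A = 25 016 mm², y = 135 mm, Ī = 116 107 595 mm⁴.
By symmetry the centroid is at mid-height, ȳ = 135 mm.
All pieces are centred on the horizontal centroidal axis, so I = ΣĪ (holes subtracted) = 113 527 405 mm⁴.

I_x ≈ 1.1 × 10⁸ mm⁴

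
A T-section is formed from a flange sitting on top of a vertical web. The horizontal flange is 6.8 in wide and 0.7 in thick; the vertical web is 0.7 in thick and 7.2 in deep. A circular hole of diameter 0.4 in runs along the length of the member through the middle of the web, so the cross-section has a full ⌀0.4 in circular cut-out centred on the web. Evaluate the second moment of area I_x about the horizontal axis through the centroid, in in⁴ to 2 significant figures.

I_x ≈ 60 in⁴

Break the section into simple shapes (no overlaps), measuring from the bottom-left corner of the bounding box.
Flange: 6.8 × 0.7, A = 4.76 in², y = 7.55 in, Ī = 0.1944 in⁴.
Web: 0.7 × 7.2, A = 5.04 in², y = 3.6 in, Ī = 21.77 in⁴.
Hole (subtracted): ⌀0.4, A = 0.1257 in², y = 3.6 in, Ī = 0.001257 in⁴.
Centroid: ȳ = ΣA·y / ΣA = 5.543 in.
Transfer each piece to the horizontal axis through the centroid using Ī + A·d² with d = y − 5.543:
  flange: d = 2.007 in → contributes +19.36 in⁴
  web: d = -1.943 in → contributes +40.81 in⁴
  hole: d = -1.943 in → contributes −0.4759 in⁴
Total I = 59.69 in⁴.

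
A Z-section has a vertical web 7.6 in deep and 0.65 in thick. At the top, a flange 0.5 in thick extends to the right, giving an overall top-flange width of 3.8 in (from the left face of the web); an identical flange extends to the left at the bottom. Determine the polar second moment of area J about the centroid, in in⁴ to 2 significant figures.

Decompose the section into non-overlapping parts with the origin at the bottom-left of its bounding rectangle.
Web: 0.65 × 7.6, A = 4.94 in², y = 3.8 in, Ī = 23.78 in⁴.
Top flange (beyond web): 3.15 × 0.5, A = 1.575 in², y = 7.35 in, Ī = 0.03281 in⁴.
Bottom flange (beyond web): 3.15 × 0.5, A = 1.575 in², y = 0.25 in, Ī = 0.03281 in⁴.
Centroid: ȳ = ΣA·y / ΣA = 3.8 in.
Transfer each piece to the centroidal x-axis using Ī + A·d² with d = y − 3.8:
  web: d = 0 in → contributes +23.78 in⁴
  top flange (beyond web): d = 3.55 in → contributes +19.88 in⁴
  bottom flange (beyond web): d = -3.55 in → contributes +19.88 in⁴
Total I = 63.54 in⁴.
For the y-axis: x̄ = 3.475 in.
Repeating about the centroidal y-axis gives I_y = 14.15 in⁴.
Polar second moment: J = I_x + I_y = 77.69 in⁴.

J ≈ 78 in⁴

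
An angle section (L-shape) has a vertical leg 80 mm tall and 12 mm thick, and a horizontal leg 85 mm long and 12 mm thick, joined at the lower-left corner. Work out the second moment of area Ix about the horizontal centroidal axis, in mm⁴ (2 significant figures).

Ix ≈ 1.1 × 10⁶ mm⁴

Decompose the section into non-overlapping parts with the origin at the bottom-left of its bounding rectangle.
Vertical leg: 12 × 80, A = 960 mm², y = 40 mm, Ī = 512 000 mm⁴.
Horizontal leg (remainder): 73 × 12, A = 876 mm², y = 6 mm, Ī = 10 512 mm⁴.
Centroid: ȳ = ΣA·y / ΣA = 23.78 mm.
Transfer each piece to the horizontal centroidal axis using Ī + A·d² with d = y − 23.78:
  vertical leg: d = 16.22 mm → contributes +764 634 mm⁴
  horizontal leg (remainder): d = -17.78 mm → contributes +287 371 mm⁴
Total I = 1 052 005 mm⁴.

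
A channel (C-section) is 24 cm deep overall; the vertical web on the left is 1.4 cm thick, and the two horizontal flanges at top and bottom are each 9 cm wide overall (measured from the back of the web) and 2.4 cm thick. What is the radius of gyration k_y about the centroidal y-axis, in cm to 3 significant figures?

Split into non-overlapping primitives; take the origin at the lower-left of the bounding box.
Web: 1.4 × 24, A = 33.6 cm², x = 0.7 cm, Ī = 5.488 cm⁴.
Top flange (beyond web): 7.6 × 2.4, A = 18.24 cm², x = 5.2 cm, Ī = 87.795 cm⁴.
Bottom flange (beyond web): 7.6 × 2.4, A = 18.24 cm², x = 5.2 cm, Ī = 87.795 cm⁴.
Centroid: x̄ = ΣA·x / ΣA = 3.0425 cm.
Transfer each piece to the centroidal y-axis using Ī + A·d² with d = x − 3.0425:
  web: d = -2.3425 cm → contributes +189.86 cm⁴
  top flange (beyond web): d = 2.1575 cm → contributes +172.7 cm⁴
  bottom flange (beyond web): d = 2.1575 cm → contributes +172.7 cm⁴
Total I = 535.26 cm⁴.
Radius of gyration: k = √(I/A) = √(535.26 / 70.08) = 2.7637 cm.

k_y ≈ 2.76 cm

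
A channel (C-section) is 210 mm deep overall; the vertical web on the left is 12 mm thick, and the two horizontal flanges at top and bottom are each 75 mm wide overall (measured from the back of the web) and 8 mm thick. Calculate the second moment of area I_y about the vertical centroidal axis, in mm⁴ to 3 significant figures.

I_y ≈ 1.38 × 10⁶ mm⁴

Treat the section as a set of non-overlapping primitives; coordinates are from the bounding-box lower-left.
Web: 12 × 210, A = 2 520 mm², x = 6 mm, Ī = 30 240 mm⁴.
Top flange (beyond web): 63 × 8, A = 504 mm², x = 43.5 mm, Ī = 166 698 mm⁴.
Bottom flange (beyond web): 63 × 8, A = 504 mm², x = 43.5 mm, Ī = 166 698 mm⁴.
Centroid: x̄ = ΣA·x / ΣA = 16.714 mm.
Transfer each piece to the vertical centroidal axis using Ī + A·d² with d = x − 16.714:
  web: d = -10.714 mm → contributes +319 526 mm⁴
  top flange (beyond web): d = 26.786 mm → contributes +528 305 mm⁴
  bottom flange (beyond web): d = 26.786 mm → contributes +528 305 mm⁴
Total I = 1 376 136 mm⁴.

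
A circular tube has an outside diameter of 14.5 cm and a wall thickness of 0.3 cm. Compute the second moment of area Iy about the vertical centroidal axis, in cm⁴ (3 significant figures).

Treat the section as a set of non-overlapping primitives; coordinates are from the bounding-box lower-left.
Outer circle: ⌀14.5, A = 165.13 cm², x = 7.25 cm, Ī = 2169.9 cm⁴.
Bore (subtracted): ⌀13.9, A = 151.75 cm², x = 7.25 cm, Ī = 1832.4 cm⁴.
By symmetry the centroid is at mid-width, x̄ = 7.25 cm.
All pieces are centred on the vertical centroidal axis, so I = ΣĪ (holes subtracted) = 337.47 cm⁴.

Iy ≈ 337 cm⁴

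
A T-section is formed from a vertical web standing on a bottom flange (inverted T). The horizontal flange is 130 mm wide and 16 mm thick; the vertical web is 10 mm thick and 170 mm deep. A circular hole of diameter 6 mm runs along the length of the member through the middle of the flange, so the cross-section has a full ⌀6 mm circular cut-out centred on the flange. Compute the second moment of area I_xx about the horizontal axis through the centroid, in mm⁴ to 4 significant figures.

Break the section into simple shapes (no overlaps), measuring from the bottom-left corner of the bounding box.
Flange: 130 × 16, A = 2 080 mm², y = 8 mm, Ī = 44373.3 mm⁴.
Web: 10 × 170, A = 1 700 mm², y = 101 mm, Ī = 4 094 167 mm⁴.
Hole (subtracted): ⌀6, A = 28.2743 mm², y = 8 mm, Ī = 63.6173 mm⁴.
Centroid: ȳ = ΣA·y / ΣA = 50.1406 mm.
Transfer each piece to the horizontal axis through the centroid using Ī + A·d² with d = y − 50.1406:
  flange: d = -42.1406 mm → contributes +3 738 101 mm⁴
  web: d = 50.8594 mm → contributes +8 491 519 mm⁴
  hole: d = -42.1406 mm → contributes −50274.1 mm⁴
Total I = 12 179 346 mm⁴.

I_xx ≈ 1.218 × 10⁷ mm⁴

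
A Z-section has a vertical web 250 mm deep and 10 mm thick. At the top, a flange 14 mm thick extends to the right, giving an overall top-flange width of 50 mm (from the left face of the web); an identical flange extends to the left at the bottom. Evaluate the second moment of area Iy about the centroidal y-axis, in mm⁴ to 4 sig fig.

Break the section into simple shapes (no overlaps), measuring from the bottom-left corner of the bounding box.
Web: 10 × 250, A = 2 500 mm², x = 45 mm, Ī = 20833.3 mm⁴.
Top flange (beyond web): 40 × 14, A = 560 mm², x = 70 mm, Ī = 74666.7 mm⁴.
Bottom flange (beyond web): 40 × 14, A = 560 mm², x = 20 mm, Ī = 74666.7 mm⁴.
Centroid: x̄ = ΣA·x / ΣA = 45 mm.
Transfer each piece to the centroidal y-axis using Ī + A·d² with d = x − 45:
  web: d = 0 mm → contributes +20833.3 mm⁴
  top flange (beyond web): d = 25 mm → contributes +424 667 mm⁴
  bottom flange (beyond web): d = -25 mm → contributes +424 667 mm⁴
Total I = 870 167 mm⁴.

Iy ≈ 8.702 × 10⁵ mm⁴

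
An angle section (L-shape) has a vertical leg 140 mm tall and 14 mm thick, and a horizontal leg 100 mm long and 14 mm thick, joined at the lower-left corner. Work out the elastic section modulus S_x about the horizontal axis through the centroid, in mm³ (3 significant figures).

S_x ≈ 6.58 × 10⁴ mm³

Split into non-overlapping primitives; take the origin at the lower-left of the bounding box.
Vertical leg: 14 × 140, A = 1 960 mm², y = 70 mm, Ī = 3 201 333 mm⁴.
Horizontal leg (remainder): 86 × 14, A = 1 204 mm², y = 7 mm, Ī = 19 665 mm⁴.
Centroid: ȳ = ΣA·y / ΣA = 46.027 mm.
Transfer each piece to the horizontal axis through the centroid using Ī + A·d² with d = y − 46.027:
  vertical leg: d = 23.973 mm → contributes +4 327 797 mm⁴
  horizontal leg (remainder): d = -39.027 mm → contributes +1 853 443 mm⁴
Total I = 6 181 240 mm⁴.
Extreme fibre distance c = 93.973 mm; S = I/c = 65 776 mm³.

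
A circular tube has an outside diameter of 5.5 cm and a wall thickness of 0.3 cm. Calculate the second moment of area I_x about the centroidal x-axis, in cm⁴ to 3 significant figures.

Treat the section as a set of non-overlapping primitives; coordinates are from the bounding-box lower-left.
Outer circle: ⌀5.5, A = 23.758 cm², y = 2.75 cm, Ī = 44.918 cm⁴.
Bore (subtracted): ⌀4.9, A = 18.857 cm², y = 2.75 cm, Ī = 28.298 cm⁴.
By symmetry the centroid is at mid-height, ȳ = 2.75 cm.
All pieces are centred on the centroidal x-axis, so I = ΣĪ (holes subtracted) = 16.62 cm⁴.

I_x ≈ 16.6 cm⁴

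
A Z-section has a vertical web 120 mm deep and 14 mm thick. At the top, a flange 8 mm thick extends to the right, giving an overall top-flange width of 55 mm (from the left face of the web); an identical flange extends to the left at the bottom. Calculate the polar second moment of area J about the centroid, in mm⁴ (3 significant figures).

J ≈ 4.69 × 10⁶ mm⁴

Split into non-overlapping primitives; take the origin at the lower-left of the bounding box.
Web: 14 × 120, A = 1 680 mm², y = 60 mm, Ī = 2 016 000 mm⁴.
Top flange (beyond web): 41 × 8, A = 328 mm², y = 116 mm, Ī = 1749.3 mm⁴.
Bottom flange (beyond web): 41 × 8, A = 328 mm², y = 4 mm, Ī = 1749.3 mm⁴.
Centroid: ȳ = ΣA·y / ΣA = 60 mm.
Transfer each piece to the centroidal x-axis using Ī + A·d² with d = y − 60:
  web: d = 0 mm → contributes +2 016 000 mm⁴
  top flange (beyond web): d = 56 mm → contributes +1 030 357 mm⁴
  bottom flange (beyond web): d = -56 mm → contributes +1 030 357 mm⁴
Total I = 4 076 715 mm⁴.
For the y-axis: x̄ = 48 mm.
Repeating about the centroidal y-axis gives I_y = 615 435 mm⁴.
Polar second moment: J = I_x + I_y = 4 692 149 mm⁴.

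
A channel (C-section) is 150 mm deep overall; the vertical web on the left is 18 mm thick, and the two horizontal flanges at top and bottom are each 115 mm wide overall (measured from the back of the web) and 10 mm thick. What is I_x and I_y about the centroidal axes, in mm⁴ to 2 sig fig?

I_x ≈ 1.5 × 10⁷ mm⁴, I_y ≈ 5.3 × 10⁶ mm⁴

Split into non-overlapping primitives; take the origin at the lower-left of the bounding box.
Web: 18 × 150, A = 2 700 mm², y = 75 mm, Ī = 5 062 500 mm⁴.
Top flange (beyond web): 97 × 10, A = 970 mm², y = 145 mm, Ī = 8 083 mm⁴.
Bottom flange (beyond web): 97 × 10, A = 970 mm², y = 5 mm, Ī = 8 083 mm⁴.
By symmetry the centroid is at mid-height, ȳ = 75 mm.
Transfer each piece to the centroidal x-axis using Ī + A·d² with d = y − 75:
  web: d = 0 mm → contributes +5 062 500 mm⁴
  top flange (beyond web): d = 70 mm → contributes +4 761 083 mm⁴
  bottom flange (beyond web): d = -70 mm → contributes +4 761 083 mm⁴
Total I = 14 584 667 mm⁴.
For the y-axis: x̄ = 33.04 mm.
Repeating about the centroidal y-axis gives I_y = 5 326 379 mm⁴.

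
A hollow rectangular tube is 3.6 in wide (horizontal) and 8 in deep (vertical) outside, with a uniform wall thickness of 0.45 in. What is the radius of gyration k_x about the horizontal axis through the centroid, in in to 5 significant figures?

k_x ≈ 2.7546 in

Break the section into simple shapes (no overlaps), measuring from the bottom-left corner of the bounding box.
Outer rectangle: 3.6 × 8, A = 28.8 in², y = 4 in, Ī = 153.6 in⁴.
Inner void (subtracted): 2.7 × 7.1, A = 19.17 in², y = 4 in, Ī = 80.52998 in⁴.
By symmetry the centroid is at mid-height, ȳ = 4 in.
All pieces are centred on the horizontal axis through the centroid, so I = ΣĪ (holes subtracted) = 73.07003 in⁴.
Radius of gyration: k = √(I/A) = √(73.07003 / 9.63) = 2.754587 in.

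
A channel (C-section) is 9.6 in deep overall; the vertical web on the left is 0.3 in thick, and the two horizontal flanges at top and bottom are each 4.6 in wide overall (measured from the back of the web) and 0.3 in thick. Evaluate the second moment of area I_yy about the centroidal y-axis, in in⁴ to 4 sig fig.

I_yy ≈ 11.20 in⁴

Treat the section as a set of non-overlapping primitives; coordinates are from the bounding-box lower-left.
Web: 0.3 × 9.6, A = 2.88 in², x = 0.15 in, Ī = 0.0216 in⁴.
Top flange (beyond web): 4.3 × 0.3, A = 1.29 in², x = 2.45 in, Ī = 1.98768 in⁴.
Bottom flange (beyond web): 4.3 × 0.3, A = 1.29 in², x = 2.45 in, Ī = 1.98768 in⁴.
Centroid: x̄ = ΣA·x / ΣA = 1.23681 in.
Transfer each piece to the centroidal y-axis using Ī + A·d² with d = x − 1.23681:
  web: d = -1.08681 in → contributes +3.42335 in⁴
  top flange (beyond web): d = 1.21319 in → contributes +3.88633 in⁴
  bottom flange (beyond web): d = 1.21319 in → contributes +3.88633 in⁴
Total I = 11.196 in⁴.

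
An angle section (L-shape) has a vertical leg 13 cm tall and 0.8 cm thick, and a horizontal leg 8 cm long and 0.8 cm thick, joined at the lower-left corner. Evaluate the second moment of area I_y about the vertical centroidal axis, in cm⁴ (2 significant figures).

I_y ≈ 85 cm⁴

Treat the section as a set of non-overlapping primitives; coordinates are from the bounding-box lower-left.
Vertical leg: 0.8 × 13, A = 10.4 cm², x = 0.4 cm, Ī = 0.5547 cm⁴.
Horizontal leg (remainder): 7.2 × 0.8, A = 5.76 cm², x = 4.4 cm, Ī = 24.88 cm⁴.
Centroid: x̄ = ΣA·x / ΣA = 1.826 cm.
Transfer each piece to the vertical centroidal axis using Ī + A·d² with d = x − 1.826:
  vertical leg: d = -1.426 cm → contributes +21.7 cm⁴
  horizontal leg (remainder): d = 2.574 cm → contributes +63.05 cm⁴
Total I = 84.75 cm⁴.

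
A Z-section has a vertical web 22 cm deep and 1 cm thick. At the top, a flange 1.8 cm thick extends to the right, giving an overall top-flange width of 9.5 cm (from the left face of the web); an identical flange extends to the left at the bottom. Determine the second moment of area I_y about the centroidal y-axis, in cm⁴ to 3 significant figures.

I_y ≈ 876 cm⁴

Treat the section as a set of non-overlapping primitives; coordinates are from the bounding-box lower-left.
Web: 1 × 22, A = 22 cm², x = 9 cm, Ī = 1.8333 cm⁴.
Top flange (beyond web): 8.5 × 1.8, A = 15.3 cm², x = 13.75 cm, Ī = 92.119 cm⁴.
Bottom flange (beyond web): 8.5 × 1.8, A = 15.3 cm², x = 4.25 cm, Ī = 92.119 cm⁴.
Centroid: x̄ = ΣA·x / ΣA = 9 cm.
Transfer each piece to the centroidal y-axis using Ī + A·d² with d = x − 9:
  web: d = 0 cm → contributes +1.8333 cm⁴
  top flange (beyond web): d = 4.75 cm → contributes +437.33 cm⁴
  bottom flange (beyond web): d = -4.75 cm → contributes +437.33 cm⁴
Total I = 876.48 cm⁴.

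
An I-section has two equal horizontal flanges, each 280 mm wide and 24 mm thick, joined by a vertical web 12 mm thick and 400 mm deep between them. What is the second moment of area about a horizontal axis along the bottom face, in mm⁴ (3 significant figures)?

Break the section into simple shapes (no overlaps), measuring from the bottom-left corner of the bounding box.
Bottom flange: 280 × 24, A = 6 720 mm², y = 12 mm, Ī = 322 560 mm⁴.
Web: 12 × 400, A = 4 800 mm², y = 224 mm, Ī = 64 000 000 mm⁴.
Top flange: 280 × 24, A = 6 720 mm², y = 436 mm, Ī = 322 560 mm⁴.
Transfer each piece to the bottom edge using Ī + A·d² with d = y − 0:
  bottom flange: d = 12 mm → contributes +1 290 240 mm⁴
  web: d = 224 mm → contributes +304 844 800 mm⁴
  top flange: d = 436 mm → contributes +1 277 767 680 mm⁴
Total I = 1 583 902 720 mm⁴.

I_base ≈ 1.58 × 10⁹ mm⁴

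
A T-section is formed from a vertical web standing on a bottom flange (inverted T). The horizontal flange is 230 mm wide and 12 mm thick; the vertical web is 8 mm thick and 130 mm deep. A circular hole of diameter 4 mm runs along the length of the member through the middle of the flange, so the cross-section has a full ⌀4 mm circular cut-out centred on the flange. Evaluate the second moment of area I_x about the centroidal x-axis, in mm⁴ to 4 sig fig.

I_x ≈ 5.301 × 10⁶ mm⁴

Decompose the section into non-overlapping parts with the origin at the bottom-left of its bounding rectangle.
Flange: 230 × 12, A = 2 760 mm², y = 6 mm, Ī = 33 120 mm⁴.
Web: 8 × 130, A = 1 040 mm², y = 77 mm, Ī = 1 464 667 mm⁴.
Hole (subtracted): ⌀4, A = 12.5664 mm², y = 6 mm, Ī = 12.5664 mm⁴.
Centroid: ȳ = ΣA·y / ΣA = 25.4961 mm.
Transfer each piece to the centroidal x-axis using Ī + A·d² with d = y − 25.4961:
  flange: d = -19.4961 mm → contributes +1 082 185 mm⁴
  web: d = 51.5039 mm → contributes +4 223 430 mm⁴
  hole: d = -19.4961 mm → contributes −4788.99 mm⁴
Total I = 5 300 826 mm⁴.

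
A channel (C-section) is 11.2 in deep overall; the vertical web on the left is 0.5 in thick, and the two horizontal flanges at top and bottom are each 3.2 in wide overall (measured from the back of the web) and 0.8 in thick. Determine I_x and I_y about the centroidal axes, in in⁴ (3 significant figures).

Break the section into simple shapes (no overlaps), measuring from the bottom-left corner of the bounding box.
Web: 0.5 × 11.2, A = 5.6 in², y = 5.6 in, Ī = 58.539 in⁴.
Top flange (beyond web): 2.7 × 0.8, A = 2.16 in², y = 10.8 in, Ī = 0.1152 in⁴.
Bottom flange (beyond web): 2.7 × 0.8, A = 2.16 in², y = 0.4 in, Ī = 0.1152 in⁴.
By symmetry the centroid is at mid-height, ȳ = 5.6 in.
Transfer each piece to the centroidal x-axis using Ī + A·d² with d = y − 5.6:
  web: d = 0 in → contributes +58.539 in⁴
  top flange (beyond web): d = 5.2 in → contributes +58.522 in⁴
  bottom flange (beyond web): d = -5.2 in → contributes +58.522 in⁴
Total I = 175.58 in⁴.
For the y-axis: x̄ = 0.94677 in.
Repeating about the centroidal y-axis gives I_y = 8.9842 in⁴.

I_x ≈ 176 in⁴, I_y ≈ 8.98 in⁴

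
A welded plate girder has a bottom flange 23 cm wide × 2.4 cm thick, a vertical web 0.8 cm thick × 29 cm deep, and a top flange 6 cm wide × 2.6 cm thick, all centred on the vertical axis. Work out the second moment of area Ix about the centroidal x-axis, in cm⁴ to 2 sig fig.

Ix ≈ 1.5 × 10⁴ cm⁴

Decompose the section into non-overlapping parts with the origin at the bottom-left of its bounding rectangle.
Bottom plate: 23 × 2.4, A = 55.2 cm², y = 1.2 cm, Ī = 26.5 cm⁴.
Web plate: 0.8 × 29, A = 23.2 cm², y = 16.9 cm, Ī = 1 626 cm⁴.
Top plate: 6 × 2.6, A = 15.6 cm², y = 32.7 cm, Ī = 8.788 cm⁴.
Centroid: ȳ = ΣA·y / ΣA = 10.3 cm.
Transfer each piece to the centroidal x-axis using Ī + A·d² with d = y − 10.3:
  bottom plate: d = -9.103 cm → contributes +4 600 cm⁴
  web plate: d = 6.597 cm → contributes +2 636 cm⁴
  top plate: d = 22.4 cm → contributes +7 834 cm⁴
Total I = 15 070 cm⁴.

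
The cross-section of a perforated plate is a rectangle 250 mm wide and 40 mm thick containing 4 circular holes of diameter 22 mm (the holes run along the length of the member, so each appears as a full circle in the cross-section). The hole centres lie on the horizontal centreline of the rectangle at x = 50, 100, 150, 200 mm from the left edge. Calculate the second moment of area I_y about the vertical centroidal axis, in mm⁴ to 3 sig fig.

I_y ≈ 4.73 × 10⁷ mm⁴

Treat the section as a set of non-overlapping primitives; coordinates are from the bounding-box lower-left.
Plate: 250 × 40, A = 10 000 mm², x = 125 mm, Ī = 52 083 333 mm⁴.
Hole 1 (subtracted): ⌀22, A = 380.13 mm², x = 50 mm, Ī = 11 499 mm⁴.
Hole 2 (subtracted): ⌀22, A = 380.13 mm², x = 100 mm, Ī = 11 499 mm⁴.
Hole 3 (subtracted): ⌀22, A = 380.13 mm², x = 150 mm, Ī = 11 499 mm⁴.
Hole 4 (subtracted): ⌀22, A = 380.13 mm², x = 200 mm, Ī = 11 499 mm⁴.
By symmetry the centroid is at mid-width, x̄ = 125 mm.
Transfer each piece to the vertical centroidal axis using Ī + A·d² with d = x − 125:
  plate: d = 0 mm → contributes +52 083 333 mm⁴
  hole 1: d = -75 mm → contributes −2 149 746 mm⁴
  hole 2: d = -25 mm → contributes −249 082 mm⁴
  hole 3: d = 25 mm → contributes −249 082 mm⁴
  hole 4: d = 75 mm → contributes −2 149 746 mm⁴
Total I = 47 285 678 mm⁴.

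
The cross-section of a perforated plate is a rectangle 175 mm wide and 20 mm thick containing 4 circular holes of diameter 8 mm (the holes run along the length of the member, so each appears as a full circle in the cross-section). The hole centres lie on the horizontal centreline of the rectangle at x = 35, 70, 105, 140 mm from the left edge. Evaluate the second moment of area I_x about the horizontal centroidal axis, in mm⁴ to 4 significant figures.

I_x ≈ 1.159 × 10⁵ mm⁴

Break the section into simple shapes (no overlaps), measuring from the bottom-left corner of the bounding box.
Plate: 175 × 20, A = 3 500 mm², y = 10 mm, Ī = 116 667 mm⁴.
Hole 1 (subtracted): ⌀8, A = 50.2655 mm², y = 10 mm, Ī = 201.062 mm⁴.
Hole 2 (subtracted): ⌀8, A = 50.2655 mm², y = 10 mm, Ī = 201.062 mm⁴.
Hole 3 (subtracted): ⌀8, A = 50.2655 mm², y = 10 mm, Ī = 201.062 mm⁴.
Hole 4 (subtracted): ⌀8, A = 50.2655 mm², y = 10 mm, Ī = 201.062 mm⁴.
By symmetry the centroid is at mid-height, ȳ = 10 mm.
All pieces are centred on the horizontal centroidal axis, so I = ΣĪ (holes subtracted) = 115 862 mm⁴.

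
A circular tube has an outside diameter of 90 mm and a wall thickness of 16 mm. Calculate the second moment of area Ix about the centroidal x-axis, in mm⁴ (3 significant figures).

Treat the section as a set of non-overlapping primitives; coordinates are from the bounding-box lower-left.
Outer circle: ⌀90, A = 6361.7 mm², y = 45 mm, Ī = 3 220 623 mm⁴.
Bore (subtracted): ⌀58, A = 2642.1 mm², y = 45 mm, Ī = 555 497 mm⁴.
By symmetry the centroid is at mid-height, ȳ = 45 mm.
All pieces are centred on the centroidal x-axis, so I = ΣĪ (holes subtracted) = 2 665 126 mm⁴.

Ix ≈ 2.67 × 10⁶ mm⁴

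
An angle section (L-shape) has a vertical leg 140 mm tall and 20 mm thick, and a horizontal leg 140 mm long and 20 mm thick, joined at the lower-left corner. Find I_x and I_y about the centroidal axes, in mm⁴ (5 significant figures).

I_x ≈ 9.3056 × 10⁶ mm⁴, I_y ≈ 9.3056 × 10⁶ mm⁴

Split into non-overlapping primitives; take the origin at the lower-left of the bounding box.
Vertical leg: 20 × 140, A = 2 800 mm², y = 70 mm, Ī = 4 573 333 mm⁴.
Horizontal leg (remainder): 120 × 20, A = 2 400 mm², y = 10 mm, Ī = 80 000 mm⁴.
Centroid: ȳ = ΣA·y / ΣA = 42.30769 mm.
Transfer each piece to the centroidal x-axis using Ī + A·d² with d = y − 42.30769:
  vertical leg: d = 27.69231 mm → contributes +6 720 552 mm⁴
  horizontal leg (remainder): d = -32.30769 mm → contributes +2 585 089 mm⁴
Total I = 9 305 641 mm⁴.
For the y-axis: x̄ = 42.30769 mm.
Repeating about the centroidal y-axis gives I_y = 9 305 641 mm⁴.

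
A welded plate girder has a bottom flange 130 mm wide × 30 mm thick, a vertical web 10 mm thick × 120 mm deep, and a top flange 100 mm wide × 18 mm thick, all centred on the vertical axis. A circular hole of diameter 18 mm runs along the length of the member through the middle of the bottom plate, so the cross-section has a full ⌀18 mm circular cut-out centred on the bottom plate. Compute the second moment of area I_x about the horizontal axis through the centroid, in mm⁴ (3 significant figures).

Split into non-overlapping primitives; take the origin at the lower-left of the bounding box.
Bottom plate: 130 × 30, A = 3 900 mm², y = 15 mm, Ī = 292 500 mm⁴.
Web plate: 10 × 120, A = 1 200 mm², y = 90 mm, Ī = 1 440 000 mm⁴.
Top plate: 100 × 18, A = 1 800 mm², y = 159 mm, Ī = 48 600 mm⁴.
Hole (subtracted): ⌀18, A = 254.47 mm², y = 15 mm, Ī = 5 153 mm⁴.
Centroid: ȳ = ΣA·y / ΣA = 67.547 mm.
Transfer each piece to the horizontal axis through the centroid using Ī + A·d² with d = y − 67.547:
  bottom plate: d = -52.547 mm → contributes +11 060 963 mm⁴
  web plate: d = 22.453 mm → contributes +2 044 987 mm⁴
  top plate: d = 91.453 mm → contributes +15 103 307 mm⁴
  hole: d = -52.547 mm → contributes −707 779 mm⁴
Total I = 27 501 477 mm⁴.

I_x ≈ 2.75 × 10⁷ mm⁴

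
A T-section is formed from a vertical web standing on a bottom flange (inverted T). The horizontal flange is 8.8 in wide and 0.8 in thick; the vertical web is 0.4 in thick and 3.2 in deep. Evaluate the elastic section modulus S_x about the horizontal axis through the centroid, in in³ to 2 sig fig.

Treat the section as a set of non-overlapping primitives; coordinates are from the bounding-box lower-left.
Flange: 8.8 × 0.8, A = 7.04 in², y = 0.4 in, Ī = 0.3755 in⁴.
Web: 0.4 × 3.2, A = 1.28 in², y = 2.4 in, Ī = 1.092 in⁴.
Centroid: ȳ = ΣA·y / ΣA = 0.7077 in.
Transfer each piece to the horizontal axis through the centroid using Ī + A·d² with d = y − 0.7077:
  flange: d = -0.3077 in → contributes +1.042 in⁴
  web: d = 1.692 in → contributes +4.758 in⁴
Total I = 5.8 in⁴.
Extreme fibre distance c = 3.292 in; S = I/c = 1.762 in³.

S_x ≈ 1.8 in³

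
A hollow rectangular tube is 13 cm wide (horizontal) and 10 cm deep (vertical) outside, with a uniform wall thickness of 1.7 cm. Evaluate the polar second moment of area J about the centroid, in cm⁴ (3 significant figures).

J ≈ 2200 cm⁴

Decompose the section into non-overlapping parts with the origin at the bottom-left of its bounding rectangle.
Outer rectangle: 13 × 10, A = 130 cm², y = 5 cm, Ī = 1083.3 cm⁴.
Inner void (subtracted): 9.6 × 6.6, A = 63.36 cm², y = 5 cm, Ī = 230 cm⁴.
By symmetry the centroid is at mid-height, ȳ = 5 cm.
All pieces are centred on the centroidal x-axis, so I = ΣĪ (holes subtracted) = 853.34 cm⁴.
Repeating about the centroidal y-axis gives I_y = 1344.2 cm⁴.
Polar second moment: J = I_x + I_y = 2197.6 cm⁴.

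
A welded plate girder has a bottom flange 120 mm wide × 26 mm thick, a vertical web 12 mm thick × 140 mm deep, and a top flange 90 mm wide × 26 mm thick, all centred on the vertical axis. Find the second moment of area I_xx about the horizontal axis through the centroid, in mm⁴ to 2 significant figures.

Decompose the section into non-overlapping parts with the origin at the bottom-left of its bounding rectangle.
Bottom plate: 120 × 26, A = 3 120 mm², y = 13 mm, Ī = 175 760 mm⁴.
Web plate: 12 × 140, A = 1 680 mm², y = 96 mm, Ī = 2 744 000 mm⁴.
Top plate: 90 × 26, A = 2 340 mm², y = 179 mm, Ī = 131 820 mm⁴.
Centroid: ȳ = ΣA·y / ΣA = 86.93 mm.
Transfer each piece to the horizontal axis through the centroid using Ī + A·d² with d = y − 86.93:
  bottom plate: d = -73.93 mm → contributes +17 229 851 mm⁴
  web plate: d = 9.067 mm → contributes +2 882 121 mm⁴
  top plate: d = 92.07 mm → contributes +19 966 536 mm⁴
Total I = 40 078 508 mm⁴.

I_xx ≈ 4.0 × 10⁷ mm⁴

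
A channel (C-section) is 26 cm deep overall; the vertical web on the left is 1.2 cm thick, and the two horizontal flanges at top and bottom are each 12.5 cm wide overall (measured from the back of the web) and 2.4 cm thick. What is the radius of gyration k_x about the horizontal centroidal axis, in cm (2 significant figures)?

Break the section into simple shapes (no overlaps), measuring from the bottom-left corner of the bounding box.
Web: 1.2 × 26, A = 31.2 cm², y = 13 cm, Ī = 1 758 cm⁴.
Top flange (beyond web): 11.3 × 2.4, A = 27.12 cm², y = 24.8 cm, Ī = 13.02 cm⁴.
Bottom flange (beyond web): 11.3 × 2.4, A = 27.12 cm², y = 1.2 cm, Ī = 13.02 cm⁴.
By symmetry the centroid is at mid-height, ȳ = 13 cm.
Transfer each piece to the horizontal centroidal axis using Ī + A·d² with d = y − 13:
  web: d = 0 cm → contributes +1 758 cm⁴
  top flange (beyond web): d = 11.8 cm → contributes +3 789 cm⁴
  bottom flange (beyond web): d = -11.8 cm → contributes +3 789 cm⁴
Total I = 9 336 cm⁴.
Radius of gyration: k = √(I/A) = √(9 336 / 85.44) = 10.45 cm.

k_x ≈ 10 cm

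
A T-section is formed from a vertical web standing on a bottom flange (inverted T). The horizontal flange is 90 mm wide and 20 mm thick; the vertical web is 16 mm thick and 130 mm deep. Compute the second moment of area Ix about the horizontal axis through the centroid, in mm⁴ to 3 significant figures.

Ix ≈ 8.42 × 10⁶ mm⁴

Break the section into simple shapes (no overlaps), measuring from the bottom-left corner of the bounding box.
Flange: 90 × 20, A = 1 800 mm², y = 10 mm, Ī = 60 000 mm⁴.
Web: 16 × 130, A = 2 080 mm², y = 85 mm, Ī = 2 929 333 mm⁴.
Centroid: ȳ = ΣA·y / ΣA = 50.206 mm.
Transfer each piece to the horizontal axis through the centroid using Ī + A·d² with d = y − 50.206:
  flange: d = -40.206 mm → contributes +2 969 767 mm⁴
  web: d = 34.794 mm → contributes +5 447 401 mm⁴
Total I = 8 417 168 mm⁴.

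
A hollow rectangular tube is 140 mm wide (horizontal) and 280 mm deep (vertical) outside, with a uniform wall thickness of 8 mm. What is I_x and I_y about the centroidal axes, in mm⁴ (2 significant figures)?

Treat the section as a set of non-overlapping primitives; coordinates are from the bounding-box lower-left.
Outer rectangle: 140 × 280, A = 39 200 mm², y = 140 mm, Ī = 256 106 667 mm⁴.
Inner void (subtracted): 124 × 264, A = 32 736 mm², y = 140 mm, Ī = 190 130 688 mm⁴.
By symmetry the centroid is at mid-height, ȳ = 140 mm.
All pieces are centred on the centroidal x-axis, so I = ΣĪ (holes subtracted) = 65 975 979 mm⁴.
Repeating about the centroidal y-axis gives I_y = 22 080 939 mm⁴.

I_x ≈ 6.6 × 10⁷ mm⁴, I_y ≈ 2.2 × 10⁷ mm⁴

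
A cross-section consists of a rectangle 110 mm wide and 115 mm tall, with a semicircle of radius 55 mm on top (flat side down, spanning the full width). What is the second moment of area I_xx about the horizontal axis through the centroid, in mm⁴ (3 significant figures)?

Break the section into simple shapes (no overlaps), measuring from the bottom-left corner of the bounding box.
Rectangular body: 110 × 115, A = 12 650 mm², y = 57.5 mm, Ī = 13 941 354 mm⁴.
Semicircular cap: semicircle r = 55, A = 4751.7 mm², y = 138.34 mm, Ī = 1 004 345 mm⁴.
Centroid: ȳ = ΣA·y / ΣA = 79.575 mm.
Transfer each piece to the horizontal axis through the centroid using Ī + A·d² with d = y − 79.575:
  rectangular body: d = -22.075 mm → contributes +20 105 624 mm⁴
  semicircular cap: d = 58.768 mm → contributes +17 415 037 mm⁴
Total I = 37 520 660 mm⁴.

I_xx ≈ 3.75 × 10⁷ mm⁴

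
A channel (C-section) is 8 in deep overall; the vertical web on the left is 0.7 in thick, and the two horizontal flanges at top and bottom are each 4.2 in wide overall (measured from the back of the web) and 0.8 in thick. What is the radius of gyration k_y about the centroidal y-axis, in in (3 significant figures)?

k_y ≈ 1.28 in

Decompose the section into non-overlapping parts with the origin at the bottom-left of its bounding rectangle.
Web: 0.7 × 8, A = 5.6 in², x = 0.35 in, Ī = 0.22867 in⁴.
Top flange (beyond web): 3.5 × 0.8, A = 2.8 in², x = 2.45 in, Ī = 2.8583 in⁴.
Bottom flange (beyond web): 3.5 × 0.8, A = 2.8 in², x = 2.45 in, Ī = 2.8583 in⁴.
Centroid: x̄ = ΣA·x / ΣA = 1.4 in.
Transfer each piece to the centroidal y-axis using Ī + A·d² with d = x − 1.4:
  web: d = -1.05 in → contributes +6.4027 in⁴
  top flange (beyond web): d = 1.05 in → contributes +5.9453 in⁴
  bottom flange (beyond web): d = 1.05 in → contributes +5.9453 in⁴
Total I = 18.293 in⁴.
Radius of gyration: k = √(I/A) = √(18.293 / 11.2) = 1.278 in.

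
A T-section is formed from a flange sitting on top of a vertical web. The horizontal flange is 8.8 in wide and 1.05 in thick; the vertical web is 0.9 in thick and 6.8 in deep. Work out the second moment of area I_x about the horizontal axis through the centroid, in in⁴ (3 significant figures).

Decompose the section into non-overlapping parts with the origin at the bottom-left of its bounding rectangle.
Flange: 8.8 × 1.05, A = 9.24 in², y = 7.325 in, Ī = 0.84893 in⁴.
Web: 0.9 × 6.8, A = 6.12 in², y = 3.4 in, Ī = 23.582 in⁴.
Centroid: ȳ = ΣA·y / ΣA = 5.7611 in.
Transfer each piece to the horizontal axis through the centroid using Ī + A·d² with d = y − 5.7611:
  flange: d = 1.5639 in → contributes +23.447 in⁴
  web: d = -2.3611 in → contributes +57.701 in⁴
Total I = 81.148 in⁴.

I_x ≈ 81.1 in⁴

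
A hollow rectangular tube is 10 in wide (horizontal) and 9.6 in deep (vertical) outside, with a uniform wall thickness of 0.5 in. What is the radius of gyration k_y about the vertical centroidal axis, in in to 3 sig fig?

Break the section into simple shapes (no overlaps), measuring from the bottom-left corner of the bounding box.
Outer rectangle: 10 × 9.6, A = 96 in², x = 5 in, Ī = 800 in⁴.
Inner void (subtracted): 9 × 8.6, A = 77.4 in², x = 5 in, Ī = 522.45 in⁴.
By symmetry the centroid is at mid-width, x̄ = 5 in.
All pieces are centred on the vertical centroidal axis, so I = ΣĪ (holes subtracted) = 277.55 in⁴.
Radius of gyration: k = √(I/A) = √(277.55 / 18.6) = 3.8629 in.

k_y ≈ 3.86 in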